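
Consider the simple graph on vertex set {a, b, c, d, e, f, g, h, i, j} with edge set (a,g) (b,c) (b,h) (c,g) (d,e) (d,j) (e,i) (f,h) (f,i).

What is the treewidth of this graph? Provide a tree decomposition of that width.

Treewidth 1.
One such decomposition:
Bags: B1 = {a, g}  B2 = {c, g}  B3 = {b, c}  B4 = {b, h}  B5 = {f, h}  B6 = {f, i}  B7 = {e, i}  B8 = {d, e}  B9 = {d, j}
Tree: B1–B2, B2–B3, B3–B4, B4–B5, B5–B6, B6–B7, B7–B8, B8–B9

Every bag has size at most 2, so the width is 2 − 1 = 1 and tw(G) ≤ 1. Since G has at least one edge (e.g. a–g), it is not an edgeless graph, so tw(G) ≥ 1. The upper and lower bounds meet at 1, so that is the treewidth.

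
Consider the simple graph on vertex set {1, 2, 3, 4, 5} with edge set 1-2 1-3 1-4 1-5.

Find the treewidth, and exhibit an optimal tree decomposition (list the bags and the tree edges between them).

Treewidth 1.
One optimal decomposition is:
Bags: B1 = {1, 4}  B2 = {1, 3}  B3 = {1, 2}  B4 = {1, 5}
Tree: B1–B2, B2–B3, B3–B4

The largest bag has 2 vertices, giving width 1; this decomposition certifies tw(G) ≤ 1. Since G has at least one edge (e.g. 4–1), it is not an edgeless graph, so tw(G) ≥ 1. Therefore the treewidth is 1.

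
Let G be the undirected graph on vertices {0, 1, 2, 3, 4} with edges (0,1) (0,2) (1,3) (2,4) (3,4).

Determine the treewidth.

A width-2 tree decomposition is:
Bags: B1 = {1, 3, 4}  B2 = {0, 1, 4}  B3 = {0, 2, 4}
Tree: B1–B2, B2–B3
The largest bag has 3 vertices, giving width 2; this decomposition certifies tw(G) ≤ 2. The edges 4–3–1–0–2–4 form a cycle, so G is not a tree and its treewidth is at least 2. The upper and lower bounds meet at 2, so that is the treewidth.

2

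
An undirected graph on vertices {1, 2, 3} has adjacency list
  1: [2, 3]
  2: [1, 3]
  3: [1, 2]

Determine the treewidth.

A width-2 tree decomposition is:
Bags: B1 = {1, 2, 3}
Tree: (single bag)
A single bag containing all 3 vertices is trivially a valid decomposition of width 2. Conversely, {1, 2, 3} is a clique of size 3, and the vertices of any clique must share a bag in every tree decomposition; so some bag has ≥ 3 vertices and tw(G) ≥ 2. Hence tw(G) = 2 exactly.

2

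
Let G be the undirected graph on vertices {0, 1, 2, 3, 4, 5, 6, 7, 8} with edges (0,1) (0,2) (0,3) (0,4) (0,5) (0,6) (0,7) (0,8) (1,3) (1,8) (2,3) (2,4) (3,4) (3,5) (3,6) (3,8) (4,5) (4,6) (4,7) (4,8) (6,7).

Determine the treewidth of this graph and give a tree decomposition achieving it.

Treewidth 3.
Bags: B1 = {0, 3, 4, 8}  B2 = {0, 3, 4, 6}  B3 = {0, 3, 4, 5}  B4 = {0, 2, 3, 4}  B5 = {0, 4, 6, 7}  B6 = {0, 1, 3, 8}
Tree: B1–B2, B2–B3, B1–B4, B2–B5, B1–B6

The largest bag has 4 vertices, giving width 3; this decomposition certifies tw(G) ≤ 3. Conversely, {0, 1, 3, 8} is a clique of size 4, and the vertices of any clique must share a bag in every tree decomposition; so some bag has ≥ 4 vertices and tw(G) ≥ 3. The upper and lower bounds meet at 3, so that is the treewidth.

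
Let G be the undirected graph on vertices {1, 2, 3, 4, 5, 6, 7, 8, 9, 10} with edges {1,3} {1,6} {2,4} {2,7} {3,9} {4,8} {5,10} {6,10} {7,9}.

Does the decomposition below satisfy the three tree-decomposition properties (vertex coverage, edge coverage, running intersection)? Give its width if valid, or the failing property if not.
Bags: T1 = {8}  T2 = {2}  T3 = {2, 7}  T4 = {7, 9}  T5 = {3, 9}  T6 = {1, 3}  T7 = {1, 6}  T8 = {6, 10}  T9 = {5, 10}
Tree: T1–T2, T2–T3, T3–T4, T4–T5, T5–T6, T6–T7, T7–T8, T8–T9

A tree decomposition must satisfy three properties: every vertex lies in some bag; for every edge, both endpoints lie together in some bag; and for every vertex, the bags containing it form a connected subtree. Here vertex 4 appears in no bag, so the decomposition is invalid.

No — vertex 4 appears in no bag.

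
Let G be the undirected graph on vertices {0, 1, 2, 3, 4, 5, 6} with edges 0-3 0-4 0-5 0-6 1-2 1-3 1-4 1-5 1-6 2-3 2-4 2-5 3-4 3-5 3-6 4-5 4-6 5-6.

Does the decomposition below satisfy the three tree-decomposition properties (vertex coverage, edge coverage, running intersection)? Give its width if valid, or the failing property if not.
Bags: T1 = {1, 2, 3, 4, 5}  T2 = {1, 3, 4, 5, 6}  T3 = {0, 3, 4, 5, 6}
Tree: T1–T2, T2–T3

Yes; width 4.

Every vertex of G appears in some bag (union = {0, 1, 2, 3, 4, 5, 6}); every edge is covered by a bag; and for each vertex v the set of bags containing v is connected in the bag tree. The decomposition is therefore valid. The largest bag has 5 vertices, so the width is 4.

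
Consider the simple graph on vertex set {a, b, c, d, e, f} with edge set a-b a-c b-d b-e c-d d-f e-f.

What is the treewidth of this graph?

A width-2 tree decomposition is:
Bags: B1 = {d, e, f}  B2 = {b, d, e}  B3 = {b, c, d}  B4 = {a, b, c}
Tree: B1–B2, B2–B3, B3–B4
The largest bag has 3 vertices, giving width 2; this decomposition certifies tw(G) ≤ 2. The edges f–e–b–d–f form a cycle, so G is not a tree and its treewidth is at least 2. The upper and lower bounds meet at 2, so that is the treewidth.

2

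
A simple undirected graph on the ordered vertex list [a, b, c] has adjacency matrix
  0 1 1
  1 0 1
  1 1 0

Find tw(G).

A width-2 tree decomposition is:
Bags: B1 = {a, b, c}
Tree: (single bag)
With just one bag of size 3, the width is 3 − 1 = 2, so tw(G) ≤ 2. On the other hand G contains the 3-clique {a, b, c}. A clique must lie in a single bag of any decomposition, so no decomposition can have width below 2. Combining the bounds, tw(G) = 2.

2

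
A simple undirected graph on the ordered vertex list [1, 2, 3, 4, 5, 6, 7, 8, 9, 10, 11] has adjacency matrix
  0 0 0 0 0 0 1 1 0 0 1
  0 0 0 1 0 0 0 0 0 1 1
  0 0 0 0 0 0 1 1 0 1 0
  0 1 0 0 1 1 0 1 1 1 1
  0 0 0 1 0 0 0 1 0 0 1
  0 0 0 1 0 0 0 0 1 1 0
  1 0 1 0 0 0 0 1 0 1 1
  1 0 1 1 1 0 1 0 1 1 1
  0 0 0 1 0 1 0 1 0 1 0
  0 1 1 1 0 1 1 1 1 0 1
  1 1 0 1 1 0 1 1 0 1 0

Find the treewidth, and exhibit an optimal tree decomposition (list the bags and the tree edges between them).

Treewidth 3.
One optimal decomposition is:
Bags: B1 = {4, 8, 10, 11}  B2 = {7, 8, 10, 11}  B3 = {4, 8, 9, 10}  B4 = {4, 6, 9, 10}  B5 = {2, 4, 10, 11}  B6 = {3, 7, 8, 10}  B7 = {4, 5, 8, 11}  B8 = {1, 7, 8, 11}
Tree: B1–B2, B1–B3, B3–B4, B1–B5, B2–B6, B1–B7, B2–B8

Each bag holds 4 vertices, so the decomposition has width 3, which upper-bounds the treewidth. Conversely, {1, 7, 8, 11} is a clique of size 4, and the vertices of any clique must share a bag in every tree decomposition; so some bag has ≥ 4 vertices and tw(G) ≥ 3. Hence tw(G) = 3 exactly.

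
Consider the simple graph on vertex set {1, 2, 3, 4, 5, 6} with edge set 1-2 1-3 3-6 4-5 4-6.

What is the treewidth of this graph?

A width-1 tree decomposition is:
Bags: B1 = {1, 2}  B2 = {1, 3}  B3 = {3, 6}  B4 = {4, 6}  B5 = {4, 5}
Tree: B1–B2, B2–B3, B3–B4, B4–B5
The largest bag has 2 vertices, giving width 1; this decomposition certifies tw(G) ≤ 1. G has an edge, so its treewidth is at least 1. Combining the bounds, tw(G) = 1.

1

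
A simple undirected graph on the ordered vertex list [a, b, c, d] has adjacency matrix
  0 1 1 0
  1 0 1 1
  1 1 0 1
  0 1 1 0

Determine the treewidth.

A width-2 tree decomposition is:
Bags: B1 = {a, b, c}  B2 = {b, c, d}
Tree: B1–B2
The largest bag has 3 vertices, giving width 2; this decomposition certifies tw(G) ≤ 2. Conversely, {b, c, d} is a clique of size 3, and the vertices of any clique must share a bag in every tree decomposition; so some bag has ≥ 3 vertices and tw(G) ≥ 2. Combining the bounds, tw(G) = 2.

2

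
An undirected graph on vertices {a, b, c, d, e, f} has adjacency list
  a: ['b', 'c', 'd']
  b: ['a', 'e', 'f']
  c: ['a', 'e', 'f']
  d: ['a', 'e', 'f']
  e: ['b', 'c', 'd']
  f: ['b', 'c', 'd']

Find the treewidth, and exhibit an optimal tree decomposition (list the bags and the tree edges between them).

Each bag holds 4 vertices, so the decomposition has width 3, which upper-bounds the treewidth. For the lower bound: the 4 vertex sets {d,e}, {a,b}, {c}, {f} are disjoint, each induces a connected subgraph, and every pair is joined by at least one edge of G. Contracting each set to a single vertex therefore yields K_{4} as a minor, and since treewidth is minor-monotone, tw(G) ≥ tw(K_{4}) = 3. Hence tw(G) = 3 exactly.

Treewidth 3.
One such decomposition:
Bags: B1 = {b, c, d, e}  B2 = {a, b, c, d}  B3 = {b, c, d, f}
Tree: B1–B2, B2–B3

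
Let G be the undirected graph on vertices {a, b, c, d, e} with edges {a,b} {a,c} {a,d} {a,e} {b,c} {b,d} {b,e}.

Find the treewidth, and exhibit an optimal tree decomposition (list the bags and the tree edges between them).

Treewidth 2.
Bags: B1 = {a, b, e}  B2 = {a, b, c}  B3 = {a, b, d}
Tree: B1–B2, B2–B3

The largest bag has 3 vertices, giving width 2; this decomposition certifies tw(G) ≤ 2. Conversely, {a, b, d} is a clique of size 3, and the vertices of any clique must share a bag in every tree decomposition; so some bag has ≥ 3 vertices and tw(G) ≥ 2. Hence tw(G) = 2 exactly.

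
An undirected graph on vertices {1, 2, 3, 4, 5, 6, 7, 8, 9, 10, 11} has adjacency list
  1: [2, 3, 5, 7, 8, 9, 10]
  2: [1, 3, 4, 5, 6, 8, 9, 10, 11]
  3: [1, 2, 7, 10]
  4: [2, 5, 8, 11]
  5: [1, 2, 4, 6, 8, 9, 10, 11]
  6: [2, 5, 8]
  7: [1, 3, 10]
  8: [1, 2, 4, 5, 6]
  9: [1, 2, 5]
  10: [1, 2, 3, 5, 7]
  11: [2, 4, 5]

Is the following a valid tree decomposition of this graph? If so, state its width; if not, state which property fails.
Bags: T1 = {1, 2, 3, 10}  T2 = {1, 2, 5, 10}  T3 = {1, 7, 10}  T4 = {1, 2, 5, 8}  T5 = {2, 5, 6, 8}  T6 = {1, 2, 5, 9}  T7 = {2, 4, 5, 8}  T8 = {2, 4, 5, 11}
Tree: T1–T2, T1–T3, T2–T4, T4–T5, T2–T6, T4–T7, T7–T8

A tree decomposition must satisfy three properties: every vertex lies in some bag; for every edge, both endpoints lie together in some bag; and for every vertex, the bags containing it form a connected subtree. Here edge (3,7) lies in no bag, so the decomposition is invalid.

No — edge (3,7) lies in no bag.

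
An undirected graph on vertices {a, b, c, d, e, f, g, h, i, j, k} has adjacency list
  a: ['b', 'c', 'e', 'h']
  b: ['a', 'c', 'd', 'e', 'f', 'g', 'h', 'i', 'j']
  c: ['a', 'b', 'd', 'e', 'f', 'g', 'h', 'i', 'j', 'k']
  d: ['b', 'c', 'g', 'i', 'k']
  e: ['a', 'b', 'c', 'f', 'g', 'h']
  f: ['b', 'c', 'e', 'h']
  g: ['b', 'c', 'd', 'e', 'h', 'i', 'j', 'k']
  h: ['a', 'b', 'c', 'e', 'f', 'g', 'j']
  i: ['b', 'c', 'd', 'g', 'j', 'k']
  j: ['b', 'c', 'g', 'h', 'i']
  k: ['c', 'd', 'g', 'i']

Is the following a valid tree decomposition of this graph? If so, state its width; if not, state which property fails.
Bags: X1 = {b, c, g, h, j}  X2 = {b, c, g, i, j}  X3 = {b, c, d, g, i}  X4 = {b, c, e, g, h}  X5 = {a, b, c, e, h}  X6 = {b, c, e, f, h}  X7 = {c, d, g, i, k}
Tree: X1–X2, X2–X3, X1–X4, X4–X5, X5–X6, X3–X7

Yes; width 4.

Vertex coverage: the bags together contain {a, b, c, d, e, f, g, h, i, j, k}, the full vertex set. Edge coverage: each edge of G has both endpoints in at least one bag. Running intersection: for every vertex, the bags containing it form a connected subtree. All three properties hold, so this is a valid tree decomposition of width max|bag| − 1 = 4, and hence tw(G) ≤ 4.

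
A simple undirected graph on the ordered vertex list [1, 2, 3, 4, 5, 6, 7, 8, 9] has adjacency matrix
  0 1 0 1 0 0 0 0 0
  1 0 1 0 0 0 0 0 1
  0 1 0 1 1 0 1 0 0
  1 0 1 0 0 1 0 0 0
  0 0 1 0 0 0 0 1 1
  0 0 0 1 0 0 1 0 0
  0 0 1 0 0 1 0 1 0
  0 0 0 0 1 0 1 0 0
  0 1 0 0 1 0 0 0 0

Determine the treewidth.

3

A width-3 tree decomposition is:
Bags: B1 = {4, 6, 7, 8}  B2 = {3, 4, 7, 8}  B3 = {3, 4, 5, 8}  B4 = {1, 3, 4, 5}  B5 = {1, 2, 3, 5}  B6 = {1, 2, 5, 9}
Tree: B1–B2, B2–B3, B3–B4, B4–B5, B5–B6
The largest bag has 4 vertices, giving width 3; this decomposition certifies tw(G) ≤ 3. For the lower bound: the 4 vertex sets {6,7,8}, {4}, {3}, {1,2,5,9} are disjoint, each induces a connected subgraph, and every pair is joined by at least one edge of G. Contracting each set to a single vertex therefore yields K_{4} as a minor, and since treewidth is minor-monotone, tw(G) ≥ tw(K_{4}) = 3. Hence tw(G) = 3 exactly.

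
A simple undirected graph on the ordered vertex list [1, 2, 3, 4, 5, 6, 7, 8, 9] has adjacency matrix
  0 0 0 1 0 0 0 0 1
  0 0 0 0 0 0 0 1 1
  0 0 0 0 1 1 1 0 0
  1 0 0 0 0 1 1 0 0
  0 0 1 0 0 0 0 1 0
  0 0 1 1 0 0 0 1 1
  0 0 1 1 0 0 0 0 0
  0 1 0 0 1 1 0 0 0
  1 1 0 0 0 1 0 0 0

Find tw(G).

3

A width-3 tree decomposition is:
Bags: B1 = {3, 5, 7, 8}  B2 = {3, 6, 7, 8}  B3 = {4, 6, 7, 8}  B4 = {2, 4, 6, 8}  B5 = {2, 4, 6, 9}  B6 = {1, 2, 4, 9}
Tree: B1–B2, B2–B3, B3–B4, B4–B5, B5–B6
Each bag holds 4 vertices, so the decomposition has width 3, which upper-bounds the treewidth. For the lower bound: the 4 vertex sets {3,5,7}, {8}, {6}, {1,2,4,9} are disjoint, each induces a connected subgraph, and every pair is joined by at least one edge of G. Contracting each set to a single vertex therefore yields K_{4} as a minor, and since treewidth is minor-monotone, tw(G) ≥ tw(K_{4}) = 3. The upper and lower bounds meet at 3, so that is the treewidth.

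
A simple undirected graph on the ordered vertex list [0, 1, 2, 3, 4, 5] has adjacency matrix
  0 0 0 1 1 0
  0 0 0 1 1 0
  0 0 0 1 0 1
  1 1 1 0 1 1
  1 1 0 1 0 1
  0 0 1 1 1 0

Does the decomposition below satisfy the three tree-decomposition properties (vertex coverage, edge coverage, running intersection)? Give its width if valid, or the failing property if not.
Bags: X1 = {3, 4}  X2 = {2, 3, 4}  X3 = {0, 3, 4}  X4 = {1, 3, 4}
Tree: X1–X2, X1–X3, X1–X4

A tree decomposition must satisfy three properties: every vertex lies in some bag; for every edge, both endpoints lie together in some bag; and for every vertex, the bags containing it form a connected subtree. Here vertex 5 appears in no bag, so the decomposition is invalid.

No — vertex 5 appears in no bag.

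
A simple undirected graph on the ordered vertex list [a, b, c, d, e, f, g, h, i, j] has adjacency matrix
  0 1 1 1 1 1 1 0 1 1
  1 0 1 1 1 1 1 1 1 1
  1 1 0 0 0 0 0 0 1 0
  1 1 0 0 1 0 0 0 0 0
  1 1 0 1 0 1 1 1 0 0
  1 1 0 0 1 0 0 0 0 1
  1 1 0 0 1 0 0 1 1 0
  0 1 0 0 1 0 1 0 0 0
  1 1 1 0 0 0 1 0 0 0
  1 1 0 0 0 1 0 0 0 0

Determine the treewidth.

A width-3 tree decomposition is:
Bags: B1 = {a, b, g, i}  B2 = {a, b, e, g}  B3 = {b, e, g, h}  B4 = {a, b, e, f}  B5 = {a, b, d, e}  B6 = {a, b, f, j}  B7 = {a, b, c, i}
Tree: B1–B2, B2–B3, B2–B4, B4–B5, B4–B6, B1–B7
Every bag has size at most 4, so the width is 4 − 1 = 3 and tw(G) ≤ 3. On the other hand G contains the 4-clique {b, e, g, h}. A clique must lie in a single bag of any decomposition, so no decomposition can have width below 3. Hence tw(G) = 3 exactly.

3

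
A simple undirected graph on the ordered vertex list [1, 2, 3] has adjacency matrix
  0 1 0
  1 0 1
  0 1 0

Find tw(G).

1

A width-1 tree decomposition is:
Bags: B1 = {1, 2}  B2 = {2, 3}
Tree: B1–B2
Each bag holds 2 vertices, so the decomposition has width 1, which upper-bounds the treewidth. Any graph with an edge has treewidth ≥ 1, and G has the edge 1–2. The upper and lower bounds meet at 1, so that is the treewidth.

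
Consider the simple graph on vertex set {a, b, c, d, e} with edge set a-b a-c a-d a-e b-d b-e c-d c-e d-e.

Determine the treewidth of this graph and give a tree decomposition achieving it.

Treewidth 3.
One such decomposition:
Bags: B1 = {a, b, d, e}  B2 = {a, c, d, e}
Tree: B1–B2

Each bag holds 4 vertices, so the decomposition has width 3, which upper-bounds the treewidth. For the lower bound, the 4 vertices {a, c, d, e} are pairwise adjacent, and any tree decomposition puts a clique entirely inside one bag — forcing width ≥ 3. Hence tw(G) = 3 exactly.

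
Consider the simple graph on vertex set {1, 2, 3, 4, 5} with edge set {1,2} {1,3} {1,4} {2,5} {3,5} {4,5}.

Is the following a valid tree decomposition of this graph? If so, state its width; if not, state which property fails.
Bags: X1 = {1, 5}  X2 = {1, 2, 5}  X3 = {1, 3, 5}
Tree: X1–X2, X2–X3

A tree decomposition must satisfy three properties: every vertex lies in some bag; for every edge, both endpoints lie together in some bag; and for every vertex, the bags containing it form a connected subtree. Here vertex 4 appears in no bag, so the decomposition is invalid.

No — vertex 4 appears in no bag.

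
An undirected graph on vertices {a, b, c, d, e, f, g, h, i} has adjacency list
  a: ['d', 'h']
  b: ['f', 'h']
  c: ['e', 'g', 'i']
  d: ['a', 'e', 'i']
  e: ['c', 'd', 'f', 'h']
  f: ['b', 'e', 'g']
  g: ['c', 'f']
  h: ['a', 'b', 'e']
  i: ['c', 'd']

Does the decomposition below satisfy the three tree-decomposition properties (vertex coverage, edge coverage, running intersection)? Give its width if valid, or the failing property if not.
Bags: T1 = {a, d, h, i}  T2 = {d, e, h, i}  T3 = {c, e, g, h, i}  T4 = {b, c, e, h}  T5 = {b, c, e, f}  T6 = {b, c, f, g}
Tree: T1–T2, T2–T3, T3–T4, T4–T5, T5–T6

A tree decomposition must satisfy three properties: every vertex lies in some bag; for every edge, both endpoints lie together in some bag; and for every vertex, the bags containing it form a connected subtree. Here bags containing vertex g are not connected in the tree, so the decomposition is invalid.

No — bags containing vertex g are not connected in the tree.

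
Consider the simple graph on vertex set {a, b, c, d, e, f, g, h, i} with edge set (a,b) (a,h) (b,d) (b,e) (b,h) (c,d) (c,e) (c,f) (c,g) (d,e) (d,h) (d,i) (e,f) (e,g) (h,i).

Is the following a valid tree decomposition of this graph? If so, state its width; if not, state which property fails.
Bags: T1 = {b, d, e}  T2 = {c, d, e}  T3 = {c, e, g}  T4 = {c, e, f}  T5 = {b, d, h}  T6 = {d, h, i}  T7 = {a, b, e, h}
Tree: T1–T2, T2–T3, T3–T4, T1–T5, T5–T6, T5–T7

No — bags containing vertex e are not connected in the tree.

A tree decomposition must satisfy three properties: every vertex lies in some bag; for every edge, both endpoints lie together in some bag; and for every vertex, the bags containing it form a connected subtree. Here bags containing vertex e are not connected in the tree, so the decomposition is invalid.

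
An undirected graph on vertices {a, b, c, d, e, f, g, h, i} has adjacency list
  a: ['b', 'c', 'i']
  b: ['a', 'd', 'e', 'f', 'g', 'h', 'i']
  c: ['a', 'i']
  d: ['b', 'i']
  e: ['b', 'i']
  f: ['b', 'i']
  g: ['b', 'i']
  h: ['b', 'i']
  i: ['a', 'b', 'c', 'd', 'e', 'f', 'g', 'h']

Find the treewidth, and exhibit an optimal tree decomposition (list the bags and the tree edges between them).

Treewidth 2.
One such decomposition:
Bags: B1 = {a, b, i}  B2 = {b, e, i}  B3 = {b, h, i}  B4 = {b, d, i}  B5 = {b, g, i}  B6 = {a, c, i}  B7 = {b, f, i}
Tree: B1–B2, B2–B3, B3–B4, B4–B5, B1–B6, B4–B7

The largest bag has 3 vertices, giving width 2; this decomposition certifies tw(G) ≤ 2. Conversely, {a, c, i} is a clique of size 3, and the vertices of any clique must share a bag in every tree decomposition; so some bag has ≥ 3 vertices and tw(G) ≥ 2. Therefore the treewidth is 2.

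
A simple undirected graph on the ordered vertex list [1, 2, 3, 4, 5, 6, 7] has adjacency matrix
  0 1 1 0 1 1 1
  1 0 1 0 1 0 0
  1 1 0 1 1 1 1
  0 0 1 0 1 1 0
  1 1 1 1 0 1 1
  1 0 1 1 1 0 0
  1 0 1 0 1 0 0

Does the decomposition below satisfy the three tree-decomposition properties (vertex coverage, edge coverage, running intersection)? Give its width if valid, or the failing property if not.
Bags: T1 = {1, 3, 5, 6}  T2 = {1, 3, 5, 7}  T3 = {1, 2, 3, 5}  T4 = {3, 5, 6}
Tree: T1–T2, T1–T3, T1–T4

A tree decomposition must satisfy three properties: every vertex lies in some bag; for every edge, both endpoints lie together in some bag; and for every vertex, the bags containing it form a connected subtree. Here vertex 4 appears in no bag, so the decomposition is invalid.

No — vertex 4 appears in no bag.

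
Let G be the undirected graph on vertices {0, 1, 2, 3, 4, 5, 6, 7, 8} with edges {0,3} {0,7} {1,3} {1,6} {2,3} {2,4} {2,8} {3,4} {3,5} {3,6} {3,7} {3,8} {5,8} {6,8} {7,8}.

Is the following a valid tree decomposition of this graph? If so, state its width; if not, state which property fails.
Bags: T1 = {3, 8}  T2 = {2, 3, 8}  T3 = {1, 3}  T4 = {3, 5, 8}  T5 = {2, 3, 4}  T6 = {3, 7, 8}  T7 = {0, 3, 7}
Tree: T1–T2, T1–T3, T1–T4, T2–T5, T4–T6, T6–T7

A tree decomposition must satisfy three properties: every vertex lies in some bag; for every edge, both endpoints lie together in some bag; and for every vertex, the bags containing it form a connected subtree. Here vertex 6 appears in no bag, so the decomposition is invalid.

No — vertex 6 appears in no bag.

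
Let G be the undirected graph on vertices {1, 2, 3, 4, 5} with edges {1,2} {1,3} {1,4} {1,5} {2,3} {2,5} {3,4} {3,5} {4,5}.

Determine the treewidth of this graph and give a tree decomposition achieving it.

Treewidth 3.
One such decomposition:
Bags: B1 = {1, 3, 4, 5}  B2 = {1, 2, 3, 5}
Tree: B1–B2

Every bag has size at most 4, so the width is 4 − 1 = 3 and tw(G) ≤ 3. Conversely, {1, 2, 3, 5} is a clique of size 4, and the vertices of any clique must share a bag in every tree decomposition; so some bag has ≥ 4 vertices and tw(G) ≥ 3. Therefore the treewidth is 3.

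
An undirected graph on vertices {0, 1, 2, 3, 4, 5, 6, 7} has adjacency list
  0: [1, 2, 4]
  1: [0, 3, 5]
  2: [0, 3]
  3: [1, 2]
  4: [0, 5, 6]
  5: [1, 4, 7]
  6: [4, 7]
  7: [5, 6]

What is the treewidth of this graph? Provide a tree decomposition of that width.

The largest bag has 3 vertices, giving width 2; this decomposition certifies tw(G) ≤ 2. The edges 3–2–0–1–3 form a cycle, so G is not a tree and its treewidth is at least 2. Therefore the treewidth is 2.

Treewidth 2.
One such decomposition:
Bags: B1 = {1, 2, 3}  B2 = {0, 1, 2}  B3 = {0, 1, 5}  B4 = {0, 4, 5}  B5 = {4, 5, 7}  B6 = {4, 6, 7}
Tree: B1–B2, B2–B3, B3–B4, B4–B5, B5–B6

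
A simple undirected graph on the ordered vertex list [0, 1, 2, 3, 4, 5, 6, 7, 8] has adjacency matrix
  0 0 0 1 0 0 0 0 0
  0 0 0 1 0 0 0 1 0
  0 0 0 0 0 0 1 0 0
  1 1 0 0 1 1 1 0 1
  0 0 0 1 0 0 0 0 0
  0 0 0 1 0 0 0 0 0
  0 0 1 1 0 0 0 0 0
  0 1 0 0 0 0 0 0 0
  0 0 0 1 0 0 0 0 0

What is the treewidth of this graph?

1

A width-1 tree decomposition is:
Bags: B1 = {0, 3}  B2 = {1, 3}  B3 = {3, 4}  B4 = {3, 5}  B5 = {3, 6}  B6 = {3, 8}  B7 = {2, 6}  B8 = {1, 7}
Tree: B1–B2, B2–B3, B1–B4, B2–B5, B1–B6, B5–B7, B2–B8
Each bag holds 2 vertices, so the decomposition has width 1, which upper-bounds the treewidth. Any graph with an edge has treewidth ≥ 1, and G has the edge 3–0. The upper and lower bounds meet at 1, so that is the treewidth.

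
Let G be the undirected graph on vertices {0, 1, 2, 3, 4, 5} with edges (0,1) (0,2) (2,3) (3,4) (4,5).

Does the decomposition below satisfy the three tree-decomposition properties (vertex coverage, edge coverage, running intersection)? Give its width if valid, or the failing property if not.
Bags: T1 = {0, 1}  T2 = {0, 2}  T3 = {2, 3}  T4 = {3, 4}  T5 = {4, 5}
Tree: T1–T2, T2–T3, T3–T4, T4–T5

Yes; width 1.

Every vertex of G appears in some bag (union = {0, 1, 2, 3, 4, 5}); every edge is covered by a bag; and for each vertex v the set of bags containing v is connected in the bag tree. The decomposition is therefore valid. The largest bag has 2 vertices, so the width is 1.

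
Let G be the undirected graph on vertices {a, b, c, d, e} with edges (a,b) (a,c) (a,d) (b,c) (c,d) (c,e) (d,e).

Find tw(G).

A width-2 tree decomposition is:
Bags: B1 = {c, d, e}  B2 = {a, c, d}  B3 = {a, b, c}
Tree: B1–B2, B2–B3
The largest bag has 3 vertices, giving width 2; this decomposition certifies tw(G) ≤ 2. Conversely, {c, d, e} is a clique of size 3, and the vertices of any clique must share a bag in every tree decomposition; so some bag has ≥ 3 vertices and tw(G) ≥ 2. The upper and lower bounds meet at 2, so that is the treewidth.

2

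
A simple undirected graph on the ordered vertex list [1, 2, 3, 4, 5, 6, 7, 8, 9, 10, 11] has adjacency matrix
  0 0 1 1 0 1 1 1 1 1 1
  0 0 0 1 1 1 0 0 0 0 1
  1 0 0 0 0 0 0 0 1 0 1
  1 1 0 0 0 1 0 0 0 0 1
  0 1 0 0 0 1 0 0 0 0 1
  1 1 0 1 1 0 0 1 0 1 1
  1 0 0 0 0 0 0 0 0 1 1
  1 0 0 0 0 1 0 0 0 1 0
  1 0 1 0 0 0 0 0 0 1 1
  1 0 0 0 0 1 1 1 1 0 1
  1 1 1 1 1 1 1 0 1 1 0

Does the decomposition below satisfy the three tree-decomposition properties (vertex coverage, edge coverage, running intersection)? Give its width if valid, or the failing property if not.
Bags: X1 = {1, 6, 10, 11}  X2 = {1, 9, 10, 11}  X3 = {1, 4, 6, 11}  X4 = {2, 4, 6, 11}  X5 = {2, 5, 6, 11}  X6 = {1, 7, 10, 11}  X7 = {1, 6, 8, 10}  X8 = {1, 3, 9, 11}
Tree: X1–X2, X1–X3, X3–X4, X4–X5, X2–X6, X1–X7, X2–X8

Yes; width 3.

Checking the three conditions: (i) the bags cover all of {1, 2, 3, 4, 5, 6, 7, 8, 9, 10, 11}; (ii) for each edge, some bag contains both endpoints; (iii) the bags containing any fixed vertex form a subtree. All hold, so the decomposition is valid with width 4 − 1 = 3.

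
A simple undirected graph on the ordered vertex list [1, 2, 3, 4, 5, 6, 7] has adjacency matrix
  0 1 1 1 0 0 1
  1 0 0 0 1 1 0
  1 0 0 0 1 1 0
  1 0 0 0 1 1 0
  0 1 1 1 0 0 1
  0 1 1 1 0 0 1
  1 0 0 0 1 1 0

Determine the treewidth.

3

A width-3 tree decomposition is:
Bags: B1 = {1, 4, 5, 6}  B2 = {1, 3, 5, 6}  B3 = {1, 5, 6, 7}  B4 = {1, 2, 5, 6}
Tree: B1–B2, B2–B3, B3–B4
The largest bag has 4 vertices, giving width 3; this decomposition certifies tw(G) ≤ 3. For the lower bound: the 4 vertex sets {4,6}, {1,3}, {5}, {7} are disjoint, each induces a connected subgraph, and every pair is joined by at least one edge of G. Contracting each set to a single vertex therefore yields K_{4} as a minor, and since treewidth is minor-monotone, tw(G) ≥ tw(K_{4}) = 3. The upper and lower bounds meet at 3, so that is the treewidth.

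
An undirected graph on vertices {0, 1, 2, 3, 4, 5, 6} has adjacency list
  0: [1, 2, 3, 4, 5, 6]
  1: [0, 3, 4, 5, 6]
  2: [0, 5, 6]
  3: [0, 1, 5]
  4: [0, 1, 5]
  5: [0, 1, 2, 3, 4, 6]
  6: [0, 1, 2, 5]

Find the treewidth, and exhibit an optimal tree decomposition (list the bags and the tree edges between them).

Treewidth 3.
Bags: B1 = {0, 2, 5, 6}  B2 = {0, 1, 5, 6}  B3 = {0, 1, 4, 5}  B4 = {0, 1, 3, 5}
Tree: B1–B2, B2–B3, B3–B4

Each bag holds 4 vertices, so the decomposition has width 3, which upper-bounds the treewidth. For the lower bound, the 4 vertices {0, 1, 3, 5} are pairwise adjacent, and any tree decomposition puts a clique entirely inside one bag — forcing width ≥ 3. Hence tw(G) = 3 exactly.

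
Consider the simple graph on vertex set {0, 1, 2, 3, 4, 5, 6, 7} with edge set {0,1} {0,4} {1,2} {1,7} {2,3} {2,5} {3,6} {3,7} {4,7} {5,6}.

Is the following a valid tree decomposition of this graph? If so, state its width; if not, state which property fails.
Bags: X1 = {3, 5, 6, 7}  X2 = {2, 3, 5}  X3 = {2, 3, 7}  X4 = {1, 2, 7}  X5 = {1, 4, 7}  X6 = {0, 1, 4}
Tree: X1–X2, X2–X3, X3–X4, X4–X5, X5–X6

A tree decomposition must satisfy three properties: every vertex lies in some bag; for every edge, both endpoints lie together in some bag; and for every vertex, the bags containing it form a connected subtree. Here bags containing vertex 7 are not connected in the tree, so the decomposition is invalid.

No — bags containing vertex 7 are not connected in the tree.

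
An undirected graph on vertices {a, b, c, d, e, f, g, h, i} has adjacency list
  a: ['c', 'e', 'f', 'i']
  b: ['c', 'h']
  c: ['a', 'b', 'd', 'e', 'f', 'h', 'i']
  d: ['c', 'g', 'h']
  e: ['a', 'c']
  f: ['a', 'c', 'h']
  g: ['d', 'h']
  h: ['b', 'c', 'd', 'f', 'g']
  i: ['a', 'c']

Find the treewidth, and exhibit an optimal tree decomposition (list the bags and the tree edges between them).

Treewidth 2.
One such decomposition:
Bags: B1 = {b, c, h}  B2 = {c, f, h}  B3 = {c, d, h}  B4 = {a, c, f}  B5 = {d, g, h}  B6 = {a, c, i}  B7 = {a, c, e}
Tree: B1–B2, B2–B3, B2–B4, B3–B5, B4–B6, B4–B7

Each bag holds 3 vertices, so the decomposition has width 2, which upper-bounds the treewidth. For the lower bound, the 3 vertices {d, g, h} are pairwise adjacent, and any tree decomposition puts a clique entirely inside one bag — forcing width ≥ 2. The upper and lower bounds meet at 2, so that is the treewidth.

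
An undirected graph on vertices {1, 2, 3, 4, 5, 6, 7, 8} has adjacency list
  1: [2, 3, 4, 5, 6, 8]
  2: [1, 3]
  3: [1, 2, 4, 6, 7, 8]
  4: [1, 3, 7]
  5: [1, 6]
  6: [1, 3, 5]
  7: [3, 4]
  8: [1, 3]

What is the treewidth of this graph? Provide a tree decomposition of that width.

Treewidth 2.
Bags: B1 = {1, 3, 6}  B2 = {1, 3, 8}  B3 = {1, 5, 6}  B4 = {1, 3, 4}  B5 = {1, 2, 3}  B6 = {3, 4, 7}
Tree: B1–B2, B1–B3, B1–B4, B4–B5, B4–B6

Every bag has size at most 3, so the width is 3 − 1 = 2 and tw(G) ≤ 2. For the lower bound, the 3 vertices {1, 3, 8} are pairwise adjacent, and any tree decomposition puts a clique entirely inside one bag — forcing width ≥ 2. Therefore the treewidth is 2.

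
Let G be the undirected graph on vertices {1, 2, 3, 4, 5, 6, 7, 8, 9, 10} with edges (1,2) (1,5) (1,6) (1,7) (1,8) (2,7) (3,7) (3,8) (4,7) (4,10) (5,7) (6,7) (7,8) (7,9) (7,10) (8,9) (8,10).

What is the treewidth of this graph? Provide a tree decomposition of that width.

Treewidth 2.
One such decomposition:
Bags: B1 = {1, 7, 8}  B2 = {3, 7, 8}  B3 = {7, 8, 10}  B4 = {7, 8, 9}  B5 = {1, 5, 7}  B6 = {1, 6, 7}  B7 = {1, 2, 7}  B8 = {4, 7, 10}
Tree: B1–B2, B1–B3, B2–B4, B1–B5, B1–B6, B5–B7, B3–B8

Every bag has size at most 3, so the width is 3 − 1 = 2 and tw(G) ≤ 2. For the lower bound, the 3 vertices {1, 7, 8} are pairwise adjacent, and any tree decomposition puts a clique entirely inside one bag — forcing width ≥ 2. Therefore the treewidth is 2.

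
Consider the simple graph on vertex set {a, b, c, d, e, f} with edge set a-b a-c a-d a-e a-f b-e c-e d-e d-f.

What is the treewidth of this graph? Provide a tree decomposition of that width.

Treewidth 2.
Bags: B1 = {a, d, f}  B2 = {a, d, e}  B3 = {a, b, e}  B4 = {a, c, e}
Tree: B1–B2, B2–B3, B2–B4

The largest bag has 3 vertices, giving width 2; this decomposition certifies tw(G) ≤ 2. For the lower bound, the 3 vertices {a, d, e} are pairwise adjacent, and any tree decomposition puts a clique entirely inside one bag — forcing width ≥ 2. Combining the bounds, tw(G) = 2.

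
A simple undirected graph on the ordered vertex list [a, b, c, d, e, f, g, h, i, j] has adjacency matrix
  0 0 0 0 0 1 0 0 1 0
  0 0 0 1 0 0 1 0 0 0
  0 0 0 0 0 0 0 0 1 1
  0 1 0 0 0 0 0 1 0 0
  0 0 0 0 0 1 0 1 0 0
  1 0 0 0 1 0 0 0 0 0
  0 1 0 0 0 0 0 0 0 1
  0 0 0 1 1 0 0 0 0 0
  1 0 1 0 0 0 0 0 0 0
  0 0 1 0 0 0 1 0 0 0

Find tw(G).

2

A width-2 tree decomposition is:
Bags: B1 = {c, i, j}  B2 = {a, i, j}  B3 = {a, f, j}  B4 = {e, f, j}  B5 = {e, h, j}  B6 = {d, h, j}  B7 = {b, d, j}  B8 = {b, g, j}
Tree: B1–B2, B2–B3, B3–B4, B4–B5, B5–B6, B6–B7, B7–B8
Every bag has size at most 3, so the width is 3 − 1 = 2 and tw(G) ≤ 2. For the lower bound, G contains the cycle j–c–i–a–f–e–h–d–b–g–j, so G is not a forest; only forests have treewidth ≤ 1, hence tw(G) ≥ 2. Hence tw(G) = 2 exactly.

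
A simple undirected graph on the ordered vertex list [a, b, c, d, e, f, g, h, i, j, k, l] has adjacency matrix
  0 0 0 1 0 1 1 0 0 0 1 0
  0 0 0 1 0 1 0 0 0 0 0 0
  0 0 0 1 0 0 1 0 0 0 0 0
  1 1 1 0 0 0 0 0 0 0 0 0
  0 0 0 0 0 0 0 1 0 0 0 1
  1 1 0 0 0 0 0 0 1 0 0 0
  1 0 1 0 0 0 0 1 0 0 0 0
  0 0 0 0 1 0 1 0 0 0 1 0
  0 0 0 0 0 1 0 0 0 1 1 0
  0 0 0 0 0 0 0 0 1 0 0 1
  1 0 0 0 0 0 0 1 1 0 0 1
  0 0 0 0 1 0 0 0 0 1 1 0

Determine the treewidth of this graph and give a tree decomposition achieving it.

The largest bag has 4 vertices, giving width 3; this decomposition certifies tw(G) ≤ 3. For the lower bound: the 4 vertex sets {b,c,d}, {g}, {a}, {f,h,i,k} are disjoint, each induces a connected subgraph, and every pair is joined by at least one edge of G. Contracting each set to a single vertex therefore yields K_{4} as a minor, and since treewidth is minor-monotone, tw(G) ≥ tw(K_{4}) = 3. Hence tw(G) = 3 exactly.

Treewidth 3.
Bags: B1 = {b, c, d, g}  B2 = {a, b, d, g}  B3 = {a, b, f, g}  B4 = {a, f, g, h}  B5 = {a, f, h, k}  B6 = {f, h, i, k}  B7 = {e, h, i, k}  B8 = {e, i, k, l}  B9 = {e, i, j, l}
Tree: B1–B2, B2–B3, B3–B4, B4–B5, B5–B6, B6–B7, B7–B8, B8–B9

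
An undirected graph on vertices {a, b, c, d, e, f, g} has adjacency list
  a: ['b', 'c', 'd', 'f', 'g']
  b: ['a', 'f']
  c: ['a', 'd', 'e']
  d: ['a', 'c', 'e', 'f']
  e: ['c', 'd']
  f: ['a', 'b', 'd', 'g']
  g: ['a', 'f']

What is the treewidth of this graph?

A width-2 tree decomposition is:
Bags: B1 = {a, b, f}  B2 = {a, d, f}  B3 = {a, c, d}  B4 = {a, f, g}  B5 = {c, d, e}
Tree: B1–B2, B2–B3, B1–B4, B3–B5
Each bag holds 3 vertices, so the decomposition has width 2, which upper-bounds the treewidth. Conversely, {c, d, e} is a clique of size 3, and the vertices of any clique must share a bag in every tree decomposition; so some bag has ≥ 3 vertices and tw(G) ≥ 2. Hence tw(G) = 2 exactly.

2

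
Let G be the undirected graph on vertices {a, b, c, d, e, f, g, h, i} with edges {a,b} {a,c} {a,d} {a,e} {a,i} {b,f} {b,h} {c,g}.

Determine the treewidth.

A width-1 tree decomposition is:
Bags: B1 = {a, e}  B2 = {a, b}  B3 = {a, c}  B4 = {b, h}  B5 = {c, g}  B6 = {b, f}  B7 = {a, i}  B8 = {a, d}
Tree: B1–B2, B2–B3, B2–B4, B3–B5, B2–B6, B2–B7, B7–B8
Each bag holds 2 vertices, so the decomposition has width 1, which upper-bounds the treewidth. Since G has at least one edge (e.g. a–e), it is not an edgeless graph, so tw(G) ≥ 1. Hence tw(G) = 1 exactly.

1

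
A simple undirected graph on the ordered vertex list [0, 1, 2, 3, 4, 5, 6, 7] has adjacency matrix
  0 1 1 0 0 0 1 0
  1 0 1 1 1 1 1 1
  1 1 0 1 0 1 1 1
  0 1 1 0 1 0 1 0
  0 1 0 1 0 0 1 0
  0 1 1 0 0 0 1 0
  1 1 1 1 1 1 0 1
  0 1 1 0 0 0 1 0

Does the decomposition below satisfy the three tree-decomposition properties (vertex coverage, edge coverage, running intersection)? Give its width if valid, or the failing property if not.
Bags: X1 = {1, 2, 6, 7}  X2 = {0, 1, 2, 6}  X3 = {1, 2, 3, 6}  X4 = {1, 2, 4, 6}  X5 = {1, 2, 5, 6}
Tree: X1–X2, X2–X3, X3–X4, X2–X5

A tree decomposition must satisfy three properties: every vertex lies in some bag; for every edge, both endpoints lie together in some bag; and for every vertex, the bags containing it form a connected subtree. Here edge (3,4) lies in no bag, so the decomposition is invalid.

No — edge (3,4) lies in no bag.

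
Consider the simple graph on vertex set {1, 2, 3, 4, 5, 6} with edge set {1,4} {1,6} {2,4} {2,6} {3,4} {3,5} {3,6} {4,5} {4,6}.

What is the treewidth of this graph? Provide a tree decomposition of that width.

Each bag holds 3 vertices, so the decomposition has width 2, which upper-bounds the treewidth. On the other hand G contains the 3-clique {3, 4, 5}. A clique must lie in a single bag of any decomposition, so no decomposition can have width below 2. Combining the bounds, tw(G) = 2.

Treewidth 2.
Bags: B1 = {3, 4, 6}  B2 = {3, 4, 5}  B3 = {2, 4, 6}  B4 = {1, 4, 6}
Tree: B1–B2, B1–B3, B3–B4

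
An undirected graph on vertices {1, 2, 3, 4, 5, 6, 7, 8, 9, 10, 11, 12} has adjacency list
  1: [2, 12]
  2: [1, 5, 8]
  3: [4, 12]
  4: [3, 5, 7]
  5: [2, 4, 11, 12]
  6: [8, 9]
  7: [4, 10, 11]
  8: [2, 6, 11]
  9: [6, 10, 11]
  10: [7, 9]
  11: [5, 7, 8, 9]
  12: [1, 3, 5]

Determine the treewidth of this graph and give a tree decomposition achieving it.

Treewidth 3.
One such decomposition:
Bags: B1 = {1, 2, 3, 12}  B2 = {2, 3, 5, 12}  B3 = {2, 3, 4, 5}  B4 = {2, 4, 5, 8}  B5 = {4, 5, 8, 11}  B6 = {4, 7, 8, 11}  B7 = {6, 7, 8, 11}  B8 = {6, 7, 9, 11}  B9 = {6, 7, 9, 10}
Tree: B1–B2, B2–B3, B3–B4, B4–B5, B5–B6, B6–B7, B7–B8, B8–B9

Each bag holds 4 vertices, so the decomposition has width 3, which upper-bounds the treewidth. For the lower bound: the 4 vertex sets {1,3,12}, {2}, {5}, {4,7,8,11} are disjoint, each induces a connected subgraph, and every pair is joined by at least one edge of G. Contracting each set to a single vertex therefore yields K_{4} as a minor, and since treewidth is minor-monotone, tw(G) ≥ tw(K_{4}) = 3. Combining the bounds, tw(G) = 3.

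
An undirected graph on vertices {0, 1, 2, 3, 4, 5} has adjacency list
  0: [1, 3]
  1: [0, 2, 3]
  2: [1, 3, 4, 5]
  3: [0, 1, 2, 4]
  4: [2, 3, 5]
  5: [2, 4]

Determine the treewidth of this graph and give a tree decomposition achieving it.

Every bag has size at most 3, so the width is 3 − 1 = 2 and tw(G) ≤ 2. For the lower bound, the 3 vertices {0, 1, 3} are pairwise adjacent, and any tree decomposition puts a clique entirely inside one bag — forcing width ≥ 2. Hence tw(G) = 2 exactly.

Treewidth 2.
One optimal decomposition is:
Bags: B1 = {2, 3, 4}  B2 = {1, 2, 3}  B3 = {0, 1, 3}  B4 = {2, 4, 5}
Tree: B1–B2, B2–B3, B1–B4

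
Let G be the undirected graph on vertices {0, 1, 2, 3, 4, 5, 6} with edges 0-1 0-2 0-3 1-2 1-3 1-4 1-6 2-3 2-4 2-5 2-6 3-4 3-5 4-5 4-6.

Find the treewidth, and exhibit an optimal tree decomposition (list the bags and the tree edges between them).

Treewidth 3.
One such decomposition:
Bags: B1 = {2, 3, 4, 5}  B2 = {1, 2, 3, 4}  B3 = {0, 1, 2, 3}  B4 = {1, 2, 4, 6}
Tree: B1–B2, B2–B3, B2–B4

The largest bag has 4 vertices, giving width 3; this decomposition certifies tw(G) ≤ 3. For the lower bound, the 4 vertices {0, 1, 2, 3} are pairwise adjacent, and any tree decomposition puts a clique entirely inside one bag — forcing width ≥ 3. Hence tw(G) = 3 exactly.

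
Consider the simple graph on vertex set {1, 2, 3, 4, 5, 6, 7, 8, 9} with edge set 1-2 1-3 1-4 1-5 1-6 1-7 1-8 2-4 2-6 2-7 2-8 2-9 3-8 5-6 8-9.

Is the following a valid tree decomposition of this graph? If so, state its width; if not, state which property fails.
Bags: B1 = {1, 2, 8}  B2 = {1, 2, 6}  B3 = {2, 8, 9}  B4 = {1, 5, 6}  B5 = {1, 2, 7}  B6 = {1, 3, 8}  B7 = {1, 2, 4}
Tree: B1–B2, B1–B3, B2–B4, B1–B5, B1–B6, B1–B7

Checking the three conditions: (i) the bags cover all of {1, 2, 3, 4, 5, 6, 7, 8, 9}; (ii) for each edge, some bag contains both endpoints; (iii) the bags containing any fixed vertex form a subtree. All hold, so the decomposition is valid with width 3 − 1 = 2.

Yes; width 2.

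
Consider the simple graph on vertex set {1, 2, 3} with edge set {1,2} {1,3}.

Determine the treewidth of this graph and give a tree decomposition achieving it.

Treewidth 1.
Bags: B1 = {1, 2}  B2 = {1, 3}
Tree: B1–B2

Each bag holds 2 vertices, so the decomposition has width 1, which upper-bounds the treewidth. Any graph with an edge has treewidth ≥ 1, and G has the edge 2–1. Therefore the treewidth is 1.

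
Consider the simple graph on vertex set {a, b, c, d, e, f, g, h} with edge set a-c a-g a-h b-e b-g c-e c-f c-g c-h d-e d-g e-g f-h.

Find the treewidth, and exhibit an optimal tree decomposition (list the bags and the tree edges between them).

The largest bag has 3 vertices, giving width 2; this decomposition certifies tw(G) ≤ 2. For the lower bound, the 3 vertices {d, e, g} are pairwise adjacent, and any tree decomposition puts a clique entirely inside one bag — forcing width ≥ 2. Hence tw(G) = 2 exactly.

Treewidth 2.
One optimal decomposition is:
Bags: B1 = {c, e, g}  B2 = {d, e, g}  B3 = {a, c, g}  B4 = {b, e, g}  B5 = {a, c, h}  B6 = {c, f, h}
Tree: B1–B2, B1–B3, B1–B4, B3–B5, B5–B6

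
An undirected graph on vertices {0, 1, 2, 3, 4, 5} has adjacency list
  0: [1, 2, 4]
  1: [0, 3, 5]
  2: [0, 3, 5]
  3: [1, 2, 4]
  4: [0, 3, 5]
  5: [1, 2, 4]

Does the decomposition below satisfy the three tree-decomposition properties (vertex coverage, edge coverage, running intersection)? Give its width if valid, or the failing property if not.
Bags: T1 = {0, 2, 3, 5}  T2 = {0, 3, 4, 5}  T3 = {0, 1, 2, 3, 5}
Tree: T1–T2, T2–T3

A tree decomposition must satisfy three properties: every vertex lies in some bag; for every edge, both endpoints lie together in some bag; and for every vertex, the bags containing it form a connected subtree. Here bags containing vertex 2 are not connected in the tree, so the decomposition is invalid.

No — bags containing vertex 2 are not connected in the tree.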